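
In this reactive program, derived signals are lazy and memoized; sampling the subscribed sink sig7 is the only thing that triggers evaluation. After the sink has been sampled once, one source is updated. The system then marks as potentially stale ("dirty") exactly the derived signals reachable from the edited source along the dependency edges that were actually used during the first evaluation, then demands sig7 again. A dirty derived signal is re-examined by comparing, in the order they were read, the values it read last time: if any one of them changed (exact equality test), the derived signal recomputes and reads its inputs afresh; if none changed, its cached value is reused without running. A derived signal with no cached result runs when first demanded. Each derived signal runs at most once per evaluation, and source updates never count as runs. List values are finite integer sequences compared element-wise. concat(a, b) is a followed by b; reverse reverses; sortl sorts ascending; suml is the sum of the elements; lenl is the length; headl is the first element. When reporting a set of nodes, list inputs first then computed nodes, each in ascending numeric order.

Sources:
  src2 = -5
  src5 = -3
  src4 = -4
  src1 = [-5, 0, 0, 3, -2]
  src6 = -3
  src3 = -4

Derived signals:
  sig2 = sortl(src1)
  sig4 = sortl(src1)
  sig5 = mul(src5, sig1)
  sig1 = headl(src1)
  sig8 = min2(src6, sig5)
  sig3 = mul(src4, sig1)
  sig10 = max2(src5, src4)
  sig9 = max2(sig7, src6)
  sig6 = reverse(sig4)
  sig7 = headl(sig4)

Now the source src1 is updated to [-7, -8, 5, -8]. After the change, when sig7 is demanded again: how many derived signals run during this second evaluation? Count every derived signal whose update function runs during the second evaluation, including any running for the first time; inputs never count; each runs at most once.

2 derived signals run: sig4, sig7.

First demand of the output computes:
  sig4 = sortl([-5, 0, 0, 3, -2]) = [-5, -2, 0, 0, 3]
  sig7 = headl([-5, -2, 0, 0, 3]) = -5

After the edit, cleaning proceeds:
  sig4: a read changed (src1 [-5, 0, 0, 3, -2]->[-7, -8, 5, -8]) — executes, giving [-8, -8, -7, 5].
  sig7: a read changed (sig4 [-5, -2, 0, 0, 3]->[-8, -8, -7, 5]) — executes, giving -8.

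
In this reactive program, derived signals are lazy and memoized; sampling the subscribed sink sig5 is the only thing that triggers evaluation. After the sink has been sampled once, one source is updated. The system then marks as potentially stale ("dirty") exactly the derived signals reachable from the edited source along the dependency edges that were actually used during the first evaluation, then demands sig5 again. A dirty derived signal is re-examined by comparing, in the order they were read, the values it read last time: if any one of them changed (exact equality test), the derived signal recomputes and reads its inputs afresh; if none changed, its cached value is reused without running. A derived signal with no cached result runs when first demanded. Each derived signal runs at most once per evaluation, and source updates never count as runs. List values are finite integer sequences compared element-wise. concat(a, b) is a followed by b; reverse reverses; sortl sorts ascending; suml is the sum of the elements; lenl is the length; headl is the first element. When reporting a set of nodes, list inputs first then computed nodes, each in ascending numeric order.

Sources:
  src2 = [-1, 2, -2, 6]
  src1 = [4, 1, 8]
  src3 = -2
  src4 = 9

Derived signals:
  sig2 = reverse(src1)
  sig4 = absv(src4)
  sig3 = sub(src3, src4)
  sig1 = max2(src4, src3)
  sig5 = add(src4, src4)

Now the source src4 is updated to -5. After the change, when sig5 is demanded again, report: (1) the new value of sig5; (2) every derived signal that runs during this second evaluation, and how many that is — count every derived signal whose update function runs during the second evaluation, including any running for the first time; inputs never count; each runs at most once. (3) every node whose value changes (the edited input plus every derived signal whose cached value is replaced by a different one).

Demanding sig5 again yields -10.
1 derived signals run: sig5.
The nodes whose values change: src4, sig5.

First demand of the output computes:
  sig5 = add(9, 9) = 18

After the edit, cleaning proceeds:
  sig5: a read changed (src4 9->-5; src4 9->-5) — executes, giving -10.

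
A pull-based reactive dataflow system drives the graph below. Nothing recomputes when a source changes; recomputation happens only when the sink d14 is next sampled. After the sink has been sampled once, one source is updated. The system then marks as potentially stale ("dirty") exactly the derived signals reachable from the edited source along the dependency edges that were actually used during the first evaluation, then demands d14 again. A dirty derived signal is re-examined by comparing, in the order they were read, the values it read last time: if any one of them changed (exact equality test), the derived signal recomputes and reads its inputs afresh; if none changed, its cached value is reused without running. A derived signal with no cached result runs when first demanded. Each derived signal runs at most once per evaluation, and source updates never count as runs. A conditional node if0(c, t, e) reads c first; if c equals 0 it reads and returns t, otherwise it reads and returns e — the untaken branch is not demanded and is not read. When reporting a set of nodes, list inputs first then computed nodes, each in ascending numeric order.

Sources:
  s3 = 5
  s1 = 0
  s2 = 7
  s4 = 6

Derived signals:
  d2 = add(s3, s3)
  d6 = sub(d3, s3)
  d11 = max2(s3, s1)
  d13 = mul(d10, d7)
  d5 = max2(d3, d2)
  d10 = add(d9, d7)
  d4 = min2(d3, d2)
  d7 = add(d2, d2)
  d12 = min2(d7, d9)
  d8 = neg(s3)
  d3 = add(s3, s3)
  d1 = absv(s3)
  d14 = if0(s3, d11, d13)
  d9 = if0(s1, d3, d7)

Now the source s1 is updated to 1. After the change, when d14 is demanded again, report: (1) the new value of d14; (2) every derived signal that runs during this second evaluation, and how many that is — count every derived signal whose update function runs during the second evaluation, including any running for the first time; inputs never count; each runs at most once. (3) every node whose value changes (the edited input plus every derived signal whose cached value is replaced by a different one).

First evaluation (everything demanded from the output):
  d2 = add(5, 5) = 10
  d3 = add(5, 5) = 10
  d7 = add(10, 10) = 20
  d9 = if0(s1=0 -> then branch d3) = 10
  d10 = add(10, 20) = 30
  d13 = mul(30, 20) = 600
  d14 = if0(s3=5 -> else branch d13) = 600

Propagation after the edit:
  d9: runs — s1 0->1; result 20.
  d10: runs — d9 10->20; result 40.
  d13: runs — d10 30->40; result 800.
  d14: runs — d13 600->800; result 800.

New value of d14: 800.
Derived signals that run: d9, d10, d13, d14 — 4 in total.
Values that change: s1, d9, d10, d13, d14.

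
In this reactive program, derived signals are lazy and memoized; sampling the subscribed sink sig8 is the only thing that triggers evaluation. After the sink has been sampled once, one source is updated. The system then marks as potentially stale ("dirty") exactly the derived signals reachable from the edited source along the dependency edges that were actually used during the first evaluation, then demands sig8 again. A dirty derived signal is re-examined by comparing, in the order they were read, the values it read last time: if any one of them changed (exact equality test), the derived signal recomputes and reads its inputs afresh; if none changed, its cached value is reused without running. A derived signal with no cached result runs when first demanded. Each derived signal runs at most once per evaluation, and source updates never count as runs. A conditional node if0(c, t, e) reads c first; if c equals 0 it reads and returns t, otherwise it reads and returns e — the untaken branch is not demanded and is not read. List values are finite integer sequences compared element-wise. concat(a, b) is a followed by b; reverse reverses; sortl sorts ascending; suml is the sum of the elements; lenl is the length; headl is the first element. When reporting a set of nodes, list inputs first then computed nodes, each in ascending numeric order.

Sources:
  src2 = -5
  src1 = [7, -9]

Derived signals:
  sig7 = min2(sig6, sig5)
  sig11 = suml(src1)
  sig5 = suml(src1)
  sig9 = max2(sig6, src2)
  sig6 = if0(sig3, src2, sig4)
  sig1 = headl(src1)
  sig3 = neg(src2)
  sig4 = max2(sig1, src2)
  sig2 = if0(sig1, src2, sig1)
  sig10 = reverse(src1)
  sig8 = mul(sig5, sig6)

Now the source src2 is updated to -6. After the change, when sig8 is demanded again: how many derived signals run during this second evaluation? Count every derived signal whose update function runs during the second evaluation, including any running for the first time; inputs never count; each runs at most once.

First demand of the output computes:
  sig1 = headl([7, -9]) = 7
  sig3 = neg(-5) = 5
  sig4 = max2(7, -5) = 7
  sig5 = suml([7, -9]) = -2
  sig6 = if0(sig3=5 -> else branch sig4) = 7
  sig8 = mul(-2, 7) = -14

After the edit, cleaning proceeds:
  sig3: a read changed (src2 -5->-6) — executes, giving 6.
  sig4: a read changed (src2 -5->-6) — executes, giving 7 — identical to its old value.
  sig6: a read changed (sig3 5->6) — executes, giving 7 — identical to its old value.
  sig8: dirty, but its reads are unchanged (sig5 unchanged, sig6 unchanged); cached -14 stands.

Note where the cutoff bites: sig8 is checked, finds nothing changed, and keeps its cache.

3 derived signals run: sig3, sig4, sig6.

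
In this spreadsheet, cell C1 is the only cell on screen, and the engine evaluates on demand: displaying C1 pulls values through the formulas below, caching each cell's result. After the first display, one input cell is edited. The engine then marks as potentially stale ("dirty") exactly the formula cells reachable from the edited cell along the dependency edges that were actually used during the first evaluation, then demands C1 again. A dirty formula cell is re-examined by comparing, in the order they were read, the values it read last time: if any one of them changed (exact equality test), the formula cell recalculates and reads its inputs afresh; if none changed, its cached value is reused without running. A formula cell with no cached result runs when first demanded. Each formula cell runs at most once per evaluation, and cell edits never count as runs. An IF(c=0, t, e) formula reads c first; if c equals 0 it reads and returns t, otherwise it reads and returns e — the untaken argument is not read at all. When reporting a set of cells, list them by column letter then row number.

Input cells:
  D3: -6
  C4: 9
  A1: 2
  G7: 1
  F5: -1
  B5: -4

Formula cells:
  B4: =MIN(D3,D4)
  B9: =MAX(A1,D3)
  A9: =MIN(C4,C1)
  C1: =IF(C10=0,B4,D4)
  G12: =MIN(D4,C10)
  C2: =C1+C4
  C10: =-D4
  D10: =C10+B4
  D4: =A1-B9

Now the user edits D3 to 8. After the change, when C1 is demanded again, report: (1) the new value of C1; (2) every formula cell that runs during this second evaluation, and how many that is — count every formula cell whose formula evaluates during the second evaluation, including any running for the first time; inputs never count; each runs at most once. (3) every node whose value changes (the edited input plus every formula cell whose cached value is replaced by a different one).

C1 now evaluates to -6.
Run set: B9, C1, C10, D4 (4 run).
Changed values: B9, C10, D3, D4.
The important point: the flipped condition redirects demand; B4 is left stale, never re-checked.

Initial pass — values computed on the first demand:
  B9 = MAX(2, -6) = 2
  D4 = 2 - 2 = 0
  B4 = MIN(-6, 0) = -6
  C10 = -(0) = 0
  C1 = IF(C10=0: C10=0 -> then branch B4) = -6

Second demand — change propagation:
  B9: re-runs because D3 -6->8; new result 8.
  D4: re-runs because B9 2->8; new result -6.
  B4: dirty yet unreached — the second evaluation never asks for it.
  C10: re-runs because D4 0->-6; new result 6.
  C1: re-runs because C10 0->6; new result -6 (unchanged).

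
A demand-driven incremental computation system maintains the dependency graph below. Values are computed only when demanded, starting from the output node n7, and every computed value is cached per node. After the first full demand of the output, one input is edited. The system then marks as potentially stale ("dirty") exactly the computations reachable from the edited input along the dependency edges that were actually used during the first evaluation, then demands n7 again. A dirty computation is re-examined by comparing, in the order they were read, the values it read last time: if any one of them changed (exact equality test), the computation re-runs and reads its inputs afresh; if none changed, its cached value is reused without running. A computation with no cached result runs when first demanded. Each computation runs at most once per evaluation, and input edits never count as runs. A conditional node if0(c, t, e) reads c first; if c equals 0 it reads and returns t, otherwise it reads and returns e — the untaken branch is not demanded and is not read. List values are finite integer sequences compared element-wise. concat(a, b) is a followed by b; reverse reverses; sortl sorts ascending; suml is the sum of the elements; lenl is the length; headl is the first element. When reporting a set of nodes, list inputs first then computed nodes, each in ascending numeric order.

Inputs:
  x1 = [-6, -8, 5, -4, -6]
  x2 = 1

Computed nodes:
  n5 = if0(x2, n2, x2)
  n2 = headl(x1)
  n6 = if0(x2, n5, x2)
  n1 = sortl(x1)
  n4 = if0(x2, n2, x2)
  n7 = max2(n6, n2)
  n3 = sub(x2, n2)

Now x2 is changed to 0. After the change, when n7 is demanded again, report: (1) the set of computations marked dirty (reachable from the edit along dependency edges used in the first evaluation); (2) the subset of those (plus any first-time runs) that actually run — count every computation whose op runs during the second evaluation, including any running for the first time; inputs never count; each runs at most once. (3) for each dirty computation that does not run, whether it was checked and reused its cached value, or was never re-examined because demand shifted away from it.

First evaluation (everything demanded from the output):
  n2 = headl([-6, -8, 5, -4, -6]) = -6
  n6 = if0(x2=1 -> else branch x2) = 1
  n7 = max2(1, -6) = 1

Propagation after the edit:
  n5: demanded for the first time — runs, produces -6.
  n6: runs — x2 1->0; x2 1->0; result -6.
  n7: runs — n6 1->-6; result -6.

Key observation: a condition flipped, so demand reaches new nodes — n5 runs for the first time.

Marked dirty: n6, n7.
Computations that run: n5, n6, n7 — 3 in total.
Every dirty computation ran.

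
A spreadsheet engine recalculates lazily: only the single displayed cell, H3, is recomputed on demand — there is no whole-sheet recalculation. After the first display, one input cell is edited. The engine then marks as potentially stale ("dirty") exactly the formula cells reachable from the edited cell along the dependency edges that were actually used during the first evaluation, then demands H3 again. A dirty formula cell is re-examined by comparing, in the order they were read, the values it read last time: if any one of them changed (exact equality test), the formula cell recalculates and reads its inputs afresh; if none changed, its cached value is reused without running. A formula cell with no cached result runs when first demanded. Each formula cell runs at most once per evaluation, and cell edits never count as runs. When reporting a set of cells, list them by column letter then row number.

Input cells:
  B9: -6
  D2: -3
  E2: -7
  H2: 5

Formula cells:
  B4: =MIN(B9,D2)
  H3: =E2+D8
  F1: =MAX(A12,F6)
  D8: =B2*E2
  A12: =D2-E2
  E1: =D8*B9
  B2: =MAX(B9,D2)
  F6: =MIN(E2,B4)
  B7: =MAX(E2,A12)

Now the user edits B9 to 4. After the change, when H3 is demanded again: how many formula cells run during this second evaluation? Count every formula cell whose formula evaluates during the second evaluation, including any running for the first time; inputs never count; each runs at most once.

First evaluation (everything demanded from the output):
  B2 = MAX(-6, -3) = -3
  D8 = -3 * -7 = 21
  H3 = -7 + 21 = 14

Propagation after the edit:
  B2: runs — B9 -6->4; result 4.
  D8: runs — B2 -3->4; result -28.
  H3: runs — D8 21->-28; result -35.

Formula cells that run: B2, D8, H3 — 3 in total.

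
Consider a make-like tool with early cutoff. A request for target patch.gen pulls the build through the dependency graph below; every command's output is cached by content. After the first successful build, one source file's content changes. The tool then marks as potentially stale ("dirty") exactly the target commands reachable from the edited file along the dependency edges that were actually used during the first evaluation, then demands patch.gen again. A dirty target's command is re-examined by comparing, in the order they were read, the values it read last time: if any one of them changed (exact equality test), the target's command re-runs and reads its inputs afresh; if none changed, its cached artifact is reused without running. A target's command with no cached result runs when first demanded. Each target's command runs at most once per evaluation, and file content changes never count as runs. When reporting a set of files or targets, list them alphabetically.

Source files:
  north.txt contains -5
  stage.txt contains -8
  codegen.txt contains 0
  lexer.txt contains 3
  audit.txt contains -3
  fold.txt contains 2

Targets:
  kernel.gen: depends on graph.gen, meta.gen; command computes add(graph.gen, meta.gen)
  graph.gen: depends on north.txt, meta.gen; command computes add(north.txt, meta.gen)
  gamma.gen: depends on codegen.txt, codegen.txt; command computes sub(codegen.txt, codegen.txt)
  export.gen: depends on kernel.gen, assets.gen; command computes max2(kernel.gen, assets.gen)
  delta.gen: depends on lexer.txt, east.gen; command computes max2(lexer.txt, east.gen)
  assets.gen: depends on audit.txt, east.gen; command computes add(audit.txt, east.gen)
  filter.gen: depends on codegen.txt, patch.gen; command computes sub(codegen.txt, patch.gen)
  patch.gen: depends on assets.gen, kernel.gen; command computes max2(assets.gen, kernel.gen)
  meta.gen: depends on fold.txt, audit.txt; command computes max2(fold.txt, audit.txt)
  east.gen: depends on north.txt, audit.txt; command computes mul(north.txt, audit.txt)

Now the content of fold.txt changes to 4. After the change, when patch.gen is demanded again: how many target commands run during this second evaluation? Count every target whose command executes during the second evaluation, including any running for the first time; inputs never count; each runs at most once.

First demand of the output computes:
  east.gen = mul(-5, -3) = 15
  assets.gen = add(-3, 15) = 12
  meta.gen = max2(2, -3) = 2
  graph.gen = add(-5, 2) = -3
  kernel.gen = add(-3, 2) = -1
  patch.gen = max2(12, -1) = 12

After the edit, cleaning proceeds:
  meta.gen: a read changed (fold.txt 2->4) — executes, giving 4.
  graph.gen: a read changed (meta.gen 2->4) — executes, giving -1.
  kernel.gen: a read changed (graph.gen -3->-1; meta.gen 2->4) — executes, giving 3.
  patch.gen: a read changed (kernel.gen -1->3) — executes, giving 12 — identical to its old value.

4 target commands run: graph.gen, kernel.gen, meta.gen, patch.gen.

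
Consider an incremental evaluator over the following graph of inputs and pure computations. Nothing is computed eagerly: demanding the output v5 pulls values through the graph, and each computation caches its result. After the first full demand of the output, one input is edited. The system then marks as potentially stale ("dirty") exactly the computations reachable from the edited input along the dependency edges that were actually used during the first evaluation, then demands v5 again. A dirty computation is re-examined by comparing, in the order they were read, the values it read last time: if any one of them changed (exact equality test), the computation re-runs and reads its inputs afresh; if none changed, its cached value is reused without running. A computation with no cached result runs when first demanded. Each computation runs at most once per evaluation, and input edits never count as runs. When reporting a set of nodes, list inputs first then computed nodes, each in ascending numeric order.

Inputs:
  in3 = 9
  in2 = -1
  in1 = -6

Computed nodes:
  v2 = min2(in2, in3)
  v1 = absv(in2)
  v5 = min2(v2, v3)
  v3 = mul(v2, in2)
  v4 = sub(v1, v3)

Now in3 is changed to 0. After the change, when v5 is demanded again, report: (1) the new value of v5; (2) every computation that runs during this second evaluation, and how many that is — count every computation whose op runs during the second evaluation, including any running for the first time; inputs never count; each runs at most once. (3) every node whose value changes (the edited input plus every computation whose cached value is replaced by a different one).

v5 now evaluates to -1.
Run set: v2 (1 run).
Changed values: in3.
The important point: v2 recomputes to an identical value, and the output ends up unchanged.

Initial pass — values computed on the first demand:
  v2 = min2(-1, 9) = -1
  v3 = mul(-1, -1) = 1
  v5 = min2(-1, 1) = -1

Second demand — change propagation:
  v2: re-runs because in3 9->0; new result -1 (unchanged).
  v3: re-examined; everything it read last time is the same (v2 unchanged, in2 unchanged) — cache 1 kept, no run.
  v5: re-examined; everything it read last time is the same (v2 unchanged, v3 unchanged) — cache -1 kept, no run.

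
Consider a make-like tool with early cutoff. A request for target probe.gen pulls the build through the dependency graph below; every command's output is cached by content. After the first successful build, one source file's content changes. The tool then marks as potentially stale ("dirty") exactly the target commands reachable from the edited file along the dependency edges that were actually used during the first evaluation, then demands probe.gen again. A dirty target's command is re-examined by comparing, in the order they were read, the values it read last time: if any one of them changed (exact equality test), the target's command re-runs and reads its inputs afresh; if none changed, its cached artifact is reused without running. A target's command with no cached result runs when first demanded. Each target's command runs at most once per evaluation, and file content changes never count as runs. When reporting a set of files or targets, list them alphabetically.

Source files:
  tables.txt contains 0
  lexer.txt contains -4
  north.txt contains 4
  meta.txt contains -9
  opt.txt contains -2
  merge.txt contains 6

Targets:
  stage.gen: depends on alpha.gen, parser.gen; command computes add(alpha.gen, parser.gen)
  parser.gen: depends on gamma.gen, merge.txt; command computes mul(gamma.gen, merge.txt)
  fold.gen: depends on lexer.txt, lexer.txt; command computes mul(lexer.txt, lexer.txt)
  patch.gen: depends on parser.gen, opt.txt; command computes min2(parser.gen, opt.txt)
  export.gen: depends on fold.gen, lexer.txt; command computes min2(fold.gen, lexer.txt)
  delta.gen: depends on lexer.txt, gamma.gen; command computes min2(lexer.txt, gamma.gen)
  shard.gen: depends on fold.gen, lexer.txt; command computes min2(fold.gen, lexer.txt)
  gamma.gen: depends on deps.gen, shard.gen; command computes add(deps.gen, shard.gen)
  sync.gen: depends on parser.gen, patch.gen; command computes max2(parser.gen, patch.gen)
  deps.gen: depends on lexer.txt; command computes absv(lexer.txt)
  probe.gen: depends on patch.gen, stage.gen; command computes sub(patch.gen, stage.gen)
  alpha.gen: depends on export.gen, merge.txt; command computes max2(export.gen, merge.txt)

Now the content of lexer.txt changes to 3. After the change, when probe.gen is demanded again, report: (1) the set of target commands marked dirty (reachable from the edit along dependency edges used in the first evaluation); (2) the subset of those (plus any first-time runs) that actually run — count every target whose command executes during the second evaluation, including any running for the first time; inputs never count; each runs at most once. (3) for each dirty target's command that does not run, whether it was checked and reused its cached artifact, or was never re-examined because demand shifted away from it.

The edit dirties: alpha.gen, deps.gen, export.gen, fold.gen, gamma.gen, parser.gen, patch.gen, probe.gen, shard.gen, stage.gen.
10 target commands run: alpha.gen, deps.gen, export.gen, fold.gen, gamma.gen, parser.gen, patch.gen, probe.gen, shard.gen, stage.gen.
No dirty target's command escaped a run.

First demand of the output computes:
  deps.gen = absv(-4) = 4
  fold.gen = mul(-4, -4) = 16
  export.gen = min2(16, -4) = -4
  alpha.gen = max2(-4, 6) = 6
  shard.gen = min2(16, -4) = -4
  gamma.gen = add(4, -4) = 0
  parser.gen = mul(0, 6) = 0
  patch.gen = min2(0, -2) = -2
  stage.gen = add(6, 0) = 6
  probe.gen = sub(-2, 6) = -8

After the edit, cleaning proceeds:
  deps.gen: a read changed (lexer.txt -4->3) — executes, giving 3.
  fold.gen: a read changed (lexer.txt -4->3; lexer.txt -4->3) — executes, giving 9.
  export.gen: a read changed (fold.gen 16->9; lexer.txt -4->3) — executes, giving 3.
  alpha.gen: a read changed (export.gen -4->3) — executes, giving 6 — identical to its old value.
  shard.gen: a read changed (fold.gen 16->9; lexer.txt -4->3) — executes, giving 3.
  gamma.gen: a read changed (deps.gen 4->3; shard.gen -4->3) — executes, giving 6.
  parser.gen: a read changed (gamma.gen 0->6) — executes, giving 36.
  patch.gen: a read changed (parser.gen 0->36) — executes, giving -2 — identical to its old value.
  stage.gen: a read changed (parser.gen 0->36) — executes, giving 42.
  probe.gen: a read changed (stage.gen 6->42) — executes, giving -44.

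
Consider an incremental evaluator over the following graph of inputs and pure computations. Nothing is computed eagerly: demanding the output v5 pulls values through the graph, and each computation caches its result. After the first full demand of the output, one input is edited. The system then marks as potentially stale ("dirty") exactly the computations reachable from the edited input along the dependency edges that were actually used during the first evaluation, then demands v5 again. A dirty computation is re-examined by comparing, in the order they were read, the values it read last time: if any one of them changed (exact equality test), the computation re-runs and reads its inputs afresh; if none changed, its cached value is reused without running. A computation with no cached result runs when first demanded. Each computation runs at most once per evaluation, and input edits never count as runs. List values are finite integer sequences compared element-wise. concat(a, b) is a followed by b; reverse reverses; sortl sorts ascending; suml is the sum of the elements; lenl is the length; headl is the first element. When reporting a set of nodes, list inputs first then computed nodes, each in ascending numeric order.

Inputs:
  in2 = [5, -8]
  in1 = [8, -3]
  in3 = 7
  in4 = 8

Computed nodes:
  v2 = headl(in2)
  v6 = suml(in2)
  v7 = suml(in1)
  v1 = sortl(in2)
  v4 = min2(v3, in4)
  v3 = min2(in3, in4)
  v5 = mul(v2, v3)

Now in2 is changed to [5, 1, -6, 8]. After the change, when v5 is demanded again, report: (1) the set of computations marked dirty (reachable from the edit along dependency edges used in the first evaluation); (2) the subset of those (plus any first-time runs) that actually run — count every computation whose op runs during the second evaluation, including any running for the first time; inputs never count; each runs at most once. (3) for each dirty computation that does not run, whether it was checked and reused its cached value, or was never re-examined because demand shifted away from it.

Dirty set: v2, v5.
Run set: v2 (1 run).
Re-examined without running (cache reused): v5.
The important point: v2 recomputes to an identical value, and the output ends up unchanged.

Initial pass — values computed on the first demand:
  v2 = headl([5, -8]) = 5
  v3 = min2(7, 8) = 7
  v5 = mul(5, 7) = 35

Second demand — change propagation:
  v2: re-runs because in2 [5, -8]->[5, 1, -6, 8]; new result 5 (unchanged).
  v5: re-examined; everything it read last time is the same (v2 unchanged, v3 unchanged) — cache 35 kept, no run.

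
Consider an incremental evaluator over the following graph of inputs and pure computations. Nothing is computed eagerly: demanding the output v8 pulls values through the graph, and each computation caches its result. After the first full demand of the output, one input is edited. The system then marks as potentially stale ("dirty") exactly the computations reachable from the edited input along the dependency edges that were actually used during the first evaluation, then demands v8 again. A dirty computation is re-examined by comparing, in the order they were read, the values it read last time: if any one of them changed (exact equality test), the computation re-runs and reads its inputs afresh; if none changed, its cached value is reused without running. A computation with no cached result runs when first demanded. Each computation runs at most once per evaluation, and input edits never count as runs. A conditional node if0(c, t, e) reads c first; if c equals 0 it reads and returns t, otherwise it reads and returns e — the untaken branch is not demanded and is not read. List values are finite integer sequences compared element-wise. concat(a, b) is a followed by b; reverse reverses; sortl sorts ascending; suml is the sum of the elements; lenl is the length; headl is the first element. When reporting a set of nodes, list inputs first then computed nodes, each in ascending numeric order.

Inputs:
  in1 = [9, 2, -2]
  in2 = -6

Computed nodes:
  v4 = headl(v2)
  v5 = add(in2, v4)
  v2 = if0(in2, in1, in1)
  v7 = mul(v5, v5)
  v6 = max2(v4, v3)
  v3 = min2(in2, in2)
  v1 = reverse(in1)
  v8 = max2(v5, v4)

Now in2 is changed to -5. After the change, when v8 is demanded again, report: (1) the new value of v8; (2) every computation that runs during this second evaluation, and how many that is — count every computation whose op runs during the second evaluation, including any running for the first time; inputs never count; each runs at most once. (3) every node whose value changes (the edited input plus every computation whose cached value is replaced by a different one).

v8 now evaluates to 9.
Run set: v2, v5, v8 (3 run).
Changed values: in2, v5.
The important point: at v4 every value read last time is unchanged, so the dirty flag clears without a run.

Initial pass — values computed on the first demand:
  v2 = if0(in2=-6 -> else branch in1) = [9, 2, -2]
  v4 = headl([9, 2, -2]) = 9
  v5 = add(-6, 9) = 3
  v8 = max2(3, 9) = 9

Second demand — change propagation:
  v2: re-runs because in2 -6->-5; new result [9, 2, -2] (unchanged).
  v4: re-examined; everything it read last time is the same (v2 unchanged) — cache 9 kept, no run.
  v5: re-runs because in2 -6->-5; new result 4.
  v8: re-runs because v5 3->4; new result 9 (unchanged).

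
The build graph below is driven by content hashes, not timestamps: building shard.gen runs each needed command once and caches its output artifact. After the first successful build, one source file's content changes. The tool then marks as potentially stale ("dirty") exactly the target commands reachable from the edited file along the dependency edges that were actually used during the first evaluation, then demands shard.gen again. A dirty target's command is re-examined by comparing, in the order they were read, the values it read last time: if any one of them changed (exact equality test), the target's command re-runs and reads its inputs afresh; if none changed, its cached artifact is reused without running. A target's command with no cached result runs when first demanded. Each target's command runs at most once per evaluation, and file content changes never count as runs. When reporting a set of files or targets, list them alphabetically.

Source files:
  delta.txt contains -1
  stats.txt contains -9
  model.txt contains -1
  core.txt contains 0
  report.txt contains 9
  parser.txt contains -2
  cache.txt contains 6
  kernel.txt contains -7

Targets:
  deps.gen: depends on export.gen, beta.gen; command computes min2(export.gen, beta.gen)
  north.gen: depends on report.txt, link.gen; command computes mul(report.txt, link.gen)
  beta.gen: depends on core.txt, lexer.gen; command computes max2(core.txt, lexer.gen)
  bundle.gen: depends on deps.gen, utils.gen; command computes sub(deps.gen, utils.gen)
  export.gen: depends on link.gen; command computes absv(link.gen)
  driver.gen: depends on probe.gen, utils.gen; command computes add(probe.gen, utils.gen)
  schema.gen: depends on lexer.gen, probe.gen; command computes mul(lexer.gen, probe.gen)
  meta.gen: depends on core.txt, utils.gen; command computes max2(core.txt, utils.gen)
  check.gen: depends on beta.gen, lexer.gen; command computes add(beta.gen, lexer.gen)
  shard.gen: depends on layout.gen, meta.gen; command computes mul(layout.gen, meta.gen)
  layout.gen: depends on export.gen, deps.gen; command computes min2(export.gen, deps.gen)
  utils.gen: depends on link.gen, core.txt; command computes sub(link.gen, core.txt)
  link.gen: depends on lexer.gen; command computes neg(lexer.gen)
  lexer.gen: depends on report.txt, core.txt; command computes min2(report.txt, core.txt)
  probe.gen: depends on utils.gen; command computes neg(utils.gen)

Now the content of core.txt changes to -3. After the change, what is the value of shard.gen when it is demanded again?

shard.gen now evaluates to -18.

Initial pass — values computed on the first demand:
  lexer.gen = min2(9, 0) = 0
  beta.gen = max2(0, 0) = 0
  link.gen = neg(0) = 0
  export.gen = absv(0) = 0
  deps.gen = min2(0, 0) = 0
  layout.gen = min2(0, 0) = 0
  utils.gen = sub(0, 0) = 0
  meta.gen = max2(0, 0) = 0
  shard.gen = mul(0, 0) = 0

Second demand — change propagation:
  lexer.gen: re-runs because core.txt 0->-3; new result -3.
  beta.gen: re-runs because core.txt 0->-3; lexer.gen 0->-3; new result -3.
  link.gen: re-runs because lexer.gen 0->-3; new result 3.
  export.gen: re-runs because link.gen 0->3; new result 3.
  deps.gen: re-runs because export.gen 0->3; beta.gen 0->-3; new result -3.
  layout.gen: re-runs because export.gen 0->3; deps.gen 0->-3; new result -3.
  utils.gen: re-runs because link.gen 0->3; core.txt 0->-3; new result 6.
  meta.gen: re-runs because core.txt 0->-3; utils.gen 0->6; new result 6.
  shard.gen: re-runs because layout.gen 0->-3; meta.gen 0->6; new result -18.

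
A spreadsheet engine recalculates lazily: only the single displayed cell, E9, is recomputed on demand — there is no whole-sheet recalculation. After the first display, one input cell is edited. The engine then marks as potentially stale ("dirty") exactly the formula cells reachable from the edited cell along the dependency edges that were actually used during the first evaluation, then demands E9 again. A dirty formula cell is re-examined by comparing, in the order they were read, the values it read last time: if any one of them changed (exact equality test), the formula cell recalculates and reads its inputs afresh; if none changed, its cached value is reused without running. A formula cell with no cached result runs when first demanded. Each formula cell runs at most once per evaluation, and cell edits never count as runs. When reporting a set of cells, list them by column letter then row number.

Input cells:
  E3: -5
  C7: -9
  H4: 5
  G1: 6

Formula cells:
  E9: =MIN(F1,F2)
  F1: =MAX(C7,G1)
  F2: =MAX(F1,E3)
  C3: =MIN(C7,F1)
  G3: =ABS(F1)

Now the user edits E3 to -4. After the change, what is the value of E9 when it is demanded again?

First evaluation (everything demanded from the output):
  F1 = MAX(-9, 6) = 6
  F2 = MAX(6, -5) = 6
  E9 = MIN(6, 6) = 6

Propagation after the edit:
  F2: runs — E3 -5->-4; result 6 (same value as before).
  E9: checked — values it read are unchanged (F1 unchanged, F2 unchanged); reused cached 6 without running.

Key observation: the change is absorbed at F2 — it re-runs but produces the same value, and the output's value is unchanged.

New value of E9: 6.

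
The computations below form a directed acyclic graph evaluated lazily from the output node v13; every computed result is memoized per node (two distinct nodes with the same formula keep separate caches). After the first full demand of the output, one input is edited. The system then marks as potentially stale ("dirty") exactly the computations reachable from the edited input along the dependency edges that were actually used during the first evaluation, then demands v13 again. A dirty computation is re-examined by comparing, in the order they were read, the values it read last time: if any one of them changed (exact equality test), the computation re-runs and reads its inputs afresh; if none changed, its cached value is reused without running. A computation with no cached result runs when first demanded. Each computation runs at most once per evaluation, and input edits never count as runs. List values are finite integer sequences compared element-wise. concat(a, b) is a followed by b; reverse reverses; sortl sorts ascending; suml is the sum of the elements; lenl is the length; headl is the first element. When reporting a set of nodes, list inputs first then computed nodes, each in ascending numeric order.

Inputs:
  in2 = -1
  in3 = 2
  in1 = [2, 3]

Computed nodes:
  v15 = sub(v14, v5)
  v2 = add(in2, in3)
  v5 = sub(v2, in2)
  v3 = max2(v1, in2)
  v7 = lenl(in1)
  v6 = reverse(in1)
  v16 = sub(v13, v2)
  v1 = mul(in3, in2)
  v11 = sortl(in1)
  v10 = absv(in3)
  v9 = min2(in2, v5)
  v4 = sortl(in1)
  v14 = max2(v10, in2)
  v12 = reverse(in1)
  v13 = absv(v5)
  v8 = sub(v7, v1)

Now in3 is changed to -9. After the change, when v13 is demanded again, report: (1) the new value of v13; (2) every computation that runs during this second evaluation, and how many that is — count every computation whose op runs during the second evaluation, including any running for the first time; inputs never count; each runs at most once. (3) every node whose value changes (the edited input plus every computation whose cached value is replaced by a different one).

Demanding v13 again yields 9.
3 computations run: v2, v5, v13.
The nodes whose values change: in3, v2, v5, v13.

First demand of the output computes:
  v2 = add(-1, 2) = 1
  v5 = sub(1, -1) = 2
  v13 = absv(2) = 2

After the edit, cleaning proceeds:
  v2: a read changed (in3 2->-9) — executes, giving -10.
  v5: a read changed (v2 1->-10) — executes, giving -9.
  v13: a read changed (v5 2->-9) — executes, giving 9.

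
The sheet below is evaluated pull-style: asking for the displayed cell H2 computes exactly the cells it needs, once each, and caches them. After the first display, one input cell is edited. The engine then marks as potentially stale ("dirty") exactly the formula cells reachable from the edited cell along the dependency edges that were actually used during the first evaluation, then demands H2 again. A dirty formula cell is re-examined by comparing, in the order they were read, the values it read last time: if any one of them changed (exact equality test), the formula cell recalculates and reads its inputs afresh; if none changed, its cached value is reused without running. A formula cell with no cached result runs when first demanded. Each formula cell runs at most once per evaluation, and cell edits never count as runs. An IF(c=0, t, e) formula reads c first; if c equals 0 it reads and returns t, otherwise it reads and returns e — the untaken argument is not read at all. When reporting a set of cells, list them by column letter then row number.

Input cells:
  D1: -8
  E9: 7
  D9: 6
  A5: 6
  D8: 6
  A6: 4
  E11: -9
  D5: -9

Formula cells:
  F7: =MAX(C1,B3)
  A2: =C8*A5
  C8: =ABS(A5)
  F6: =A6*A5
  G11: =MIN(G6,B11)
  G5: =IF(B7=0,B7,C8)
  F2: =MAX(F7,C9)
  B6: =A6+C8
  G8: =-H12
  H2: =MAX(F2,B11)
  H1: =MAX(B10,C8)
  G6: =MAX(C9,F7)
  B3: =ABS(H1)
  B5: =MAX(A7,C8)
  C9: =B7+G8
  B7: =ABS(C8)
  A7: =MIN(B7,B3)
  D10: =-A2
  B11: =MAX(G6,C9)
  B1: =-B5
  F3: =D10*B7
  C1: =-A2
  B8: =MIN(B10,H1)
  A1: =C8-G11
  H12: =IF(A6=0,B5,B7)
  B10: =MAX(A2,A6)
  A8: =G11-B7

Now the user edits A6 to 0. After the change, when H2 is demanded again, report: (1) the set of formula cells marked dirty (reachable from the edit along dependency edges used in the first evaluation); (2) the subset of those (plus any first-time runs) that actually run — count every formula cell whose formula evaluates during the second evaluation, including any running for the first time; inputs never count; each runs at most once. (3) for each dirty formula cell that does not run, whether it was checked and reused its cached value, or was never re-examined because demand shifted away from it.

First demand of the output computes:
  C8 = ABS(6) = 6
  A2 = 6 * 6 = 36
  B7 = ABS(6) = 6
  B10 = MAX(36, 4) = 36
  C1 = -(36) = -36
  H1 = MAX(36, 6) = 36
  B3 = ABS(36) = 36
  F7 = MAX(-36, 36) = 36
  H12 = IF(A6=0: A6=4 -> else branch B7) = 6
  G8 = -(6) = -6
  C9 = 6 + -6 = 0
  F2 = MAX(36, 0) = 36
  G6 = MAX(0, 36) = 36
  B11 = MAX(36, 0) = 36
  H2 = MAX(36, 36) = 36

After the edit, cleaning proceeds:
  B10: a read changed (A6 4->0) — executes, giving 36 — identical to its old value.
  H1: dirty, but its reads are unchanged (B10 unchanged, C8 unchanged); cached 36 stands.
  B3: dirty, but its reads are unchanged (H1 unchanged); cached 36 stands.
  A7: had never run; runs now, result 6.
  B5: had never run; runs now, result 6.
  F7: dirty, but its reads are unchanged (C1 unchanged, B3 unchanged); cached 36 stands.
  H12: a read changed (A6 4->0) — executes, giving 6 — identical to its old value.
  G8: dirty, but its reads are unchanged (H12 unchanged); cached -6 stands.
  C9: dirty, but its reads are unchanged (B7 unchanged, G8 unchanged); cached 0 stands.
  F2: dirty, but its reads are unchanged (F7 unchanged, C9 unchanged); cached 36 stands.
  G6: dirty, but its reads are unchanged (C9 unchanged, F7 unchanged); cached 36 stands.
  B11: dirty, but its reads are unchanged (G6 unchanged, C9 unchanged); cached 36 stands.
  H2: dirty, but its reads are unchanged (F2 unchanged, B11 unchanged); cached 36 stands.

Note the branch switch — A7, B5 had no cache and run now for the first time.

The edit dirties: B3, B10, B11, C9, F2, F7, G6, G8, H1, H2, H12.
4 formula cells run: A7, B5, B10, H12.
Cache hits after checking: B3, B11, C9, F2, F7, G6, G8, H1, H2.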